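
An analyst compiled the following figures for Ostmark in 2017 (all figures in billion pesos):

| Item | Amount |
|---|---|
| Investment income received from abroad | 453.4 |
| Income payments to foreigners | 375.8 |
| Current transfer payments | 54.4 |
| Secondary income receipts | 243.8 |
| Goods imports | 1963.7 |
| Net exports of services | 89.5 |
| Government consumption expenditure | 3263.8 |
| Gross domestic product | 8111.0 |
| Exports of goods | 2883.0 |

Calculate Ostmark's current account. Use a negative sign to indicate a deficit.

Goods balance = 2883.0 - 1963.7 = 919.3
Services balance = 89.5
Trade balance (goods + services) = 919.3 + 89.5 = 1008.8
Net primary income = 453.4 - 375.8 = 77.6
Net secondary income = 243.8 - 54.4 = 189.4
Current account = 1008.8 + 77.6 + 189.4 = 1275.8

1275.8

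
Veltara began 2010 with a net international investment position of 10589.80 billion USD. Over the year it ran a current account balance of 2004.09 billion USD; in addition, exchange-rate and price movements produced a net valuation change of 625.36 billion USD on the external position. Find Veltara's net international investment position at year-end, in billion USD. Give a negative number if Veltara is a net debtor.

Change in NIIP = current account + net valuation change = 2004.09 + 625.36 = 2629.45
End-of-year NIIP = 10589.80 + 2629.45 = 13219.25

13219.25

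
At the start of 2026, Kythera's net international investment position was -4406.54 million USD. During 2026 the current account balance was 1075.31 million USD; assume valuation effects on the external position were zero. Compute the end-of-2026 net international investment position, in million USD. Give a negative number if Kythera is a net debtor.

With no valuation effects, change in NIIP = current account = 1075.31
End-of-year NIIP = -4406.54 + 1075.31 = -3331.23

-3331.23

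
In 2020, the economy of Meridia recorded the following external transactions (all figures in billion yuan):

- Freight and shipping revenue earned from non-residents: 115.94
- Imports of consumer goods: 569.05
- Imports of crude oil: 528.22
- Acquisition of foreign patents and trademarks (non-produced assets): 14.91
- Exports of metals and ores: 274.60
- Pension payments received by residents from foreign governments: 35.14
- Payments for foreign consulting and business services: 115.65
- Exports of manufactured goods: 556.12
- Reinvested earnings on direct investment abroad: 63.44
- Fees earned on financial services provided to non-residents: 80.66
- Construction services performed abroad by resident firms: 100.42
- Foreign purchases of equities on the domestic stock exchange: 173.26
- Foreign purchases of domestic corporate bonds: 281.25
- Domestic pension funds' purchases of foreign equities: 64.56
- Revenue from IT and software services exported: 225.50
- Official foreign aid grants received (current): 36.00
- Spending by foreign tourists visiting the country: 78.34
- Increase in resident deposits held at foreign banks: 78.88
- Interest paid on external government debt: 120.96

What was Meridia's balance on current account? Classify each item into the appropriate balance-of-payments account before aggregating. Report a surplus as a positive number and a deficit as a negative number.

Goods: -569.05 + 556.12 - 528.22 + 274.60 = -266.55
Services: 100.42 + 80.66 + 225.50 + 115.94 + 78.34 - 115.65 = 485.21
Primary income: -120.96 + 63.44 = -57.52
Secondary income: 36.00 + 35.14 = 71.14
Current account = (-266.55) + 485.21 + (-57.52) + 71.14 = 232.28
(Excluded from the current account — capital account: acquisition of foreign patents and trademarks (non-produced assets) 14.91; financial account: foreign purchases of equities on the domestic stock exchange 173.26, foreign purchases of domestic corporate bonds 281.25, domestic pension funds' purchases of foreign equities 64.56, increase in resident deposits held at foreign banks 78.88.)

232.28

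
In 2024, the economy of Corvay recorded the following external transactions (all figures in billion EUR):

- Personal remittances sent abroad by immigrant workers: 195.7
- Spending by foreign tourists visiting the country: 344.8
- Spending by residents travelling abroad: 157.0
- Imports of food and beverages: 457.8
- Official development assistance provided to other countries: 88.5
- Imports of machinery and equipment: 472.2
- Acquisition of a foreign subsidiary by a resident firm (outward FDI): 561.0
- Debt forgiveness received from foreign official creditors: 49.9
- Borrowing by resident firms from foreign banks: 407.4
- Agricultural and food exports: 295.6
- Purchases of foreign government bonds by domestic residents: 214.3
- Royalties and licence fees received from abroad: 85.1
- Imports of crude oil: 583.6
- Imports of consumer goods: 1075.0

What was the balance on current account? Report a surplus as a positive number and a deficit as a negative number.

Goods: -1075.0 - 472.2 - 457.8 + 295.6 - 583.6 = -2293.0
Services: -157.0 + 85.1 + 344.8 = 272.9
Secondary income: -195.7 - 88.5 = -284.2
Current account = (-2293.0) + 272.9 + (-284.2) = -2304.3
(Excluded from the current account — financial account: acquisition of a foreign subsidiary by a resident firm (outward FDI) 561.0, borrowing by resident firms from foreign banks 407.4, purchases of foreign government bonds by domestic residents 214.3; capital account: debt forgiveness received from foreign official creditors 49.9.)

-2304.3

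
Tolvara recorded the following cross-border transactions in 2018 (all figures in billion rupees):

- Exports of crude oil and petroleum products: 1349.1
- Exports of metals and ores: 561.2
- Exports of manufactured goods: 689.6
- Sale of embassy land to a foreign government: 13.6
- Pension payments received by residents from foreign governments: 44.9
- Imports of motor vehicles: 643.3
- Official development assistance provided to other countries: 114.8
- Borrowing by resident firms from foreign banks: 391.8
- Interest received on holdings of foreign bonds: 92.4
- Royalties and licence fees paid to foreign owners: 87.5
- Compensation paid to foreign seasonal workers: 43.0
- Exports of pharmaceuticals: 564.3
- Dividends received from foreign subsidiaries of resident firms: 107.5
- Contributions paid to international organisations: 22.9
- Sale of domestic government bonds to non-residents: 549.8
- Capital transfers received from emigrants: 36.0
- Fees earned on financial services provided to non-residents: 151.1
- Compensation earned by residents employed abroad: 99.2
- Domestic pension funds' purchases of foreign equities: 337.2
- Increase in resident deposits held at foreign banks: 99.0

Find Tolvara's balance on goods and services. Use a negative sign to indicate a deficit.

Goods: 689.6 + 1349.1 - 643.3 + 564.3 + 561.2 = 2520.9
Services: -87.5 + 151.1 = 63.6
Trade balance = 2520.9 + 63.6 = 2584.5
(Excluded from the trade balance — capital account: sale of embassy land to a foreign government 13.6, capital transfers received from emigrants 36.0; secondary income: pension payments received by residents from foreign governments 44.9, official development assistance provided to other countries 114.8, contributions paid to international organisations 22.9; financial account: borrowing by resident firms from foreign banks 391.8, sale of domestic government bonds to non-residents 549.8, domestic pension funds' purchases of foreign equities 337.2, increase in resident deposits held at foreign banks 99.0; primary income: interest received on holdings of foreign bonds 92.4, compensation paid to foreign seasonal workers 43.0, dividends received from foreign subsidiaries of resident firms 107.5, compensation earned by residents employed abroad 99.2.)

2584.5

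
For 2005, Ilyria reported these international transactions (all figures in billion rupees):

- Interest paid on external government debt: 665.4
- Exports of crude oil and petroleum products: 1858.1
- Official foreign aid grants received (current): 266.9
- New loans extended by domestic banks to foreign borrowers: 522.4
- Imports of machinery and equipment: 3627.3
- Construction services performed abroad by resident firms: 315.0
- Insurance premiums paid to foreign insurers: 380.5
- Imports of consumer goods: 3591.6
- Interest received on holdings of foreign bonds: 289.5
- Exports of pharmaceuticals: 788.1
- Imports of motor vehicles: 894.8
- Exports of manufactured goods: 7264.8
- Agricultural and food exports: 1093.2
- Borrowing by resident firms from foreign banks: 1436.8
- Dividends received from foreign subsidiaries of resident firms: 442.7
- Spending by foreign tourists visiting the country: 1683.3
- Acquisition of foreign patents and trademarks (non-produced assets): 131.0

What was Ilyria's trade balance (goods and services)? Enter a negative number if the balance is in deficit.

4508.3

Goods: 1858.1 + 7264.8 + 1093.2 - 894.8 - 3591.6 - 3627.3 + 788.1 = 2890.5
Services: 1683.3 + 315.0 - 380.5 = 1617.8
Trade balance = 2890.5 + 1617.8 = 4508.3
(Excluded from the trade balance — primary income: interest paid on external government debt 665.4, interest received on holdings of foreign bonds 289.5, dividends received from foreign subsidiaries of resident firms 442.7; secondary income: official foreign aid grants received (current) 266.9; financial account: new loans extended by domestic banks to foreign borrowers 522.4, borrowing by resident firms from foreign banks 1436.8; capital account: acquisition of foreign patents and trademarks (non-produced assets) 131.0.)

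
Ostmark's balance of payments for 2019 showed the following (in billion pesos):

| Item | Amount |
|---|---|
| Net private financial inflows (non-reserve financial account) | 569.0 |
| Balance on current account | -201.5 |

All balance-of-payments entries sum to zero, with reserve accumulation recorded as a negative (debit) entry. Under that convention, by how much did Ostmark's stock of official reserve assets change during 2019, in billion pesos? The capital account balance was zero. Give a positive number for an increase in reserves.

367.5

Official reserve transactions balance = -((-201.5) + 569.0) = -367.5
An accumulation of reserves is recorded as a debit (negative entry), so the change in the stock of reserves is the negative of that balance.
Change in official reserves = -(-367.5) = 367.5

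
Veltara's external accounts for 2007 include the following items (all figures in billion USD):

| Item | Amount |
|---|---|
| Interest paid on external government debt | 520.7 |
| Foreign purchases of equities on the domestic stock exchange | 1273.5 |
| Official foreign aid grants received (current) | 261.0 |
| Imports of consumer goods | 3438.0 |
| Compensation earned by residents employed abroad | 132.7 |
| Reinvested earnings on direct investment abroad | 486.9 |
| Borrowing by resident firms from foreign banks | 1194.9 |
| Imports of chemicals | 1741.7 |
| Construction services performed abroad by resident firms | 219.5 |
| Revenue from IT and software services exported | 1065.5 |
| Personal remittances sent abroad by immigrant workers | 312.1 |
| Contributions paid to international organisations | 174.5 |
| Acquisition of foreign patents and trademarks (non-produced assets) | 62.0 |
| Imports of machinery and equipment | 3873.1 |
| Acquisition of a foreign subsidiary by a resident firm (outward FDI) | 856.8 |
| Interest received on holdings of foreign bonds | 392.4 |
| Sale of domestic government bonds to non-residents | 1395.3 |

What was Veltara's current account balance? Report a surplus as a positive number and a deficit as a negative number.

Goods: -3873.1 - 3438.0 - 1741.7 = -9052.8
Services: 219.5 + 1065.5 = 1285.0
Primary income: 132.7 - 520.7 + 486.9 + 392.4 = 491.3
Secondary income: -174.5 - 312.1 + 261.0 = -225.6
Current account = (-9052.8) + 1285.0 + 491.3 + (-225.6) = -7502.1
(Excluded from the current account — financial account: foreign purchases of equities on the domestic stock exchange 1273.5, borrowing by resident firms from foreign banks 1194.9, acquisition of a foreign subsidiary by a resident firm (outward FDI) 856.8, sale of domestic government bonds to non-residents 1395.3; capital account: acquisition of foreign patents and trademarks (non-produced assets) 62.0.)

-7502.1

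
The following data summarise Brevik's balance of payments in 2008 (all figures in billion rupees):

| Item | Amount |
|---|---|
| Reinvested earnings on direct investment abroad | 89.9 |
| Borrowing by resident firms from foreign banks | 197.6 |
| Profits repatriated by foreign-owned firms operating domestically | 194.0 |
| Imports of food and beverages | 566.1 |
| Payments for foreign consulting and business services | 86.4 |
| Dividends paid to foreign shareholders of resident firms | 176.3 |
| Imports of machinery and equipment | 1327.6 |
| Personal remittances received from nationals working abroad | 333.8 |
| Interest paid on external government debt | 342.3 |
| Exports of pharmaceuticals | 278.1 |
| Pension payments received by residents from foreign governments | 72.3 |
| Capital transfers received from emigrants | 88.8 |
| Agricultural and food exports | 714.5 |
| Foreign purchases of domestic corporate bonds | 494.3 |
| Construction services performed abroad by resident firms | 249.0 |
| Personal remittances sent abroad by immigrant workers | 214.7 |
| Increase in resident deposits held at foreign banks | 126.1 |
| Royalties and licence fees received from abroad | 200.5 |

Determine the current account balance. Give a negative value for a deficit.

-969.3

Goods: -1327.6 + 714.5 + 278.1 - 566.1 = -901.1
Services: 249.0 - 86.4 + 200.5 = 363.1
Primary income: -176.3 - 342.3 + 89.9 - 194.0 = -622.7
Secondary income: 72.3 - 214.7 + 333.8 = 191.4
Current account = (-901.1) + 363.1 + (-622.7) + 191.4 = -969.3
(Excluded from the current account — financial account: borrowing by resident firms from foreign banks 197.6, foreign purchases of domestic corporate bonds 494.3, increase in resident deposits held at foreign banks 126.1; capital account: capital transfers received from emigrants 88.8.)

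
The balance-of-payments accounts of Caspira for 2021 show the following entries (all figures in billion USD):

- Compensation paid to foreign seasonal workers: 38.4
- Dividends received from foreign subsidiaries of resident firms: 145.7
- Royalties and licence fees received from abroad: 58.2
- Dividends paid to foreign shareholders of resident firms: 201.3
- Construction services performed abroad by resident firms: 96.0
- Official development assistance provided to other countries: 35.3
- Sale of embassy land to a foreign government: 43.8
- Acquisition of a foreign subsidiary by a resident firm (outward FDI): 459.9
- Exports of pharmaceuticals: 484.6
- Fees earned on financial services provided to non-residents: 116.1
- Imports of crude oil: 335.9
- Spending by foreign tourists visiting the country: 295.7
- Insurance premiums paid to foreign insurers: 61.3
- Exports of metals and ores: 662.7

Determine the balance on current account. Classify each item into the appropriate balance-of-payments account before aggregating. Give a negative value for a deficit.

Goods: 662.7 - 335.9 + 484.6 = 811.4
Services: 116.1 + 96.0 - 61.3 + 58.2 + 295.7 = 504.7
Primary income: -201.3 - 38.4 + 145.7 = -94.0
Secondary income: -35.3
Current account = 811.4 + 504.7 + (-94.0) + (-35.3) = 1186.8
(Excluded from the current account — capital account: sale of embassy land to a foreign government 43.8; financial account: acquisition of a foreign subsidiary by a resident firm (outward FDI) 459.9.)

1186.8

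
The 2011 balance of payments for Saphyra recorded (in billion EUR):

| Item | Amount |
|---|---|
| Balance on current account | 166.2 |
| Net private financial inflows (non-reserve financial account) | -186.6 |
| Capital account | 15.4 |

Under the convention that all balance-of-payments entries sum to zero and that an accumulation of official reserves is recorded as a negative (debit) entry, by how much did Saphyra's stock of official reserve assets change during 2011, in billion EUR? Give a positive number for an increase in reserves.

-5.0

Official reserve transactions balance = -(166.2 + 15.4 + (-186.6)) = 5.0
An accumulation of reserves is recorded as a debit (negative entry), so the change in the stock of reserves is the negative of that balance.
Change in official reserves = -(5.0) = -5.0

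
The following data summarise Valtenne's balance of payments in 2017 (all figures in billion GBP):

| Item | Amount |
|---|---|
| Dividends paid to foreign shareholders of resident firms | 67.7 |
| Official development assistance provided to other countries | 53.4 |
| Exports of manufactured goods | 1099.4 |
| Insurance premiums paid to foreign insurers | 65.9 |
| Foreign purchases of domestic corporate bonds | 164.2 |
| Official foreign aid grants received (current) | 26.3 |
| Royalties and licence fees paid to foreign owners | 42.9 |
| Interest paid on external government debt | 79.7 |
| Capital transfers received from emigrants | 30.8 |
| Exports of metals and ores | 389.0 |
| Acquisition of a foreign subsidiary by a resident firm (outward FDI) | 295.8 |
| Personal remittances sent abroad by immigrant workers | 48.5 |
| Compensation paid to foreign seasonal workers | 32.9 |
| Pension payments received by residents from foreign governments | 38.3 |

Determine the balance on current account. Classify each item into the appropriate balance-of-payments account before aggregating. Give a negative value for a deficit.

1162.0

Goods: 389.0 + 1099.4 = 1488.4
Services: -65.9 - 42.9 = -108.8
Primary income: -32.9 - 67.7 - 79.7 = -180.3
Secondary income: 38.3 - 53.4 + 26.3 - 48.5 = -37.3
Current account = 1488.4 + (-108.8) + (-180.3) + (-37.3) = 1162.0
(Excluded from the current account — financial account: foreign purchases of domestic corporate bonds 164.2, acquisition of a foreign subsidiary by a resident firm (outward FDI) 295.8; capital account: capital transfers received from emigrants 30.8.)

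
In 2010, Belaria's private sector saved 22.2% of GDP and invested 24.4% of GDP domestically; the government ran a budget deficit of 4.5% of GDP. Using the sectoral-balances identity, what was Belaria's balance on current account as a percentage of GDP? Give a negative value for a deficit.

By the sectoral-balances identity, CA = (S_private - I) + (T - G).
Private balance = 22.2 - 24.4 = -2.2
Government balance (T - G) = -4.5
CA = -2.2 + (-4.5) = -6.7

-6.7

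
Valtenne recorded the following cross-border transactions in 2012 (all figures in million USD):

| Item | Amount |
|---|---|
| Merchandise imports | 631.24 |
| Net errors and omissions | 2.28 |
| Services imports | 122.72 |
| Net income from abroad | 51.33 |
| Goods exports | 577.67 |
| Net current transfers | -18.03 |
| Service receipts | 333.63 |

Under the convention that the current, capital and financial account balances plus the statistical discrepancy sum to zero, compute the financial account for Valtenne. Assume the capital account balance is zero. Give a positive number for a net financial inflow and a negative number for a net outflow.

-192.92

Goods balance = 577.67 - 631.24 = -53.57
Services balance = 333.63 - 122.72 = 210.91
Trade balance (goods + services) = -53.57 + 210.91 = 157.34
Net primary income = 51.33
Net secondary income = -18.03
Current account = 157.34 + 51.33 + (-18.03) = 190.64
Financial account = -(190.64 + 2.28) = -192.92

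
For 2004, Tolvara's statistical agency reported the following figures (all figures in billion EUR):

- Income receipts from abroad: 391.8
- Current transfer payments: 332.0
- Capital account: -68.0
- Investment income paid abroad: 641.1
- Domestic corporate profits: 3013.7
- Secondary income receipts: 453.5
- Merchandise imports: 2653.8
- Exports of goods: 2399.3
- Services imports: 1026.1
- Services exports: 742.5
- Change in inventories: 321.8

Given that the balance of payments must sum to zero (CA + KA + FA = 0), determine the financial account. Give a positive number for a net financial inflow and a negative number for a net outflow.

Goods balance = 2399.3 - 2653.8 = -254.5
Services balance = 742.5 - 1026.1 = -283.6
Trade balance (goods + services) = -254.5 + (-283.6) = -538.1
Net primary income = 391.8 - 641.1 = -249.3
Net secondary income = 453.5 - 332.0 = 121.5
Current account = -538.1 + (-249.3) + 121.5 = -665.9
Financial account = -(-665.9 + (-68.0)) = 733.9

733.9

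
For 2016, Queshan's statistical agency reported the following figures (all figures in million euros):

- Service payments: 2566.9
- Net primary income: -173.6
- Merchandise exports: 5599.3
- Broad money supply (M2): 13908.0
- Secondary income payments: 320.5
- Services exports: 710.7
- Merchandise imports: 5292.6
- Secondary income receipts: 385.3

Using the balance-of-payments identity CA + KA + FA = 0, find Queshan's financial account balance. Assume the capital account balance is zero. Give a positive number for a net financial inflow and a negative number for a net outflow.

1658.3

Goods balance = 5599.3 - 5292.6 = 306.7
Services balance = 710.7 - 2566.9 = -1856.2
Trade balance (goods + services) = 306.7 + (-1856.2) = -1549.5
Net primary income = -173.6
Net secondary income = 385.3 - 320.5 = 64.8
Current account = -1549.5 + (-173.6) + 64.8 = -1658.3
Financial account = -(-1658.3) = 1658.3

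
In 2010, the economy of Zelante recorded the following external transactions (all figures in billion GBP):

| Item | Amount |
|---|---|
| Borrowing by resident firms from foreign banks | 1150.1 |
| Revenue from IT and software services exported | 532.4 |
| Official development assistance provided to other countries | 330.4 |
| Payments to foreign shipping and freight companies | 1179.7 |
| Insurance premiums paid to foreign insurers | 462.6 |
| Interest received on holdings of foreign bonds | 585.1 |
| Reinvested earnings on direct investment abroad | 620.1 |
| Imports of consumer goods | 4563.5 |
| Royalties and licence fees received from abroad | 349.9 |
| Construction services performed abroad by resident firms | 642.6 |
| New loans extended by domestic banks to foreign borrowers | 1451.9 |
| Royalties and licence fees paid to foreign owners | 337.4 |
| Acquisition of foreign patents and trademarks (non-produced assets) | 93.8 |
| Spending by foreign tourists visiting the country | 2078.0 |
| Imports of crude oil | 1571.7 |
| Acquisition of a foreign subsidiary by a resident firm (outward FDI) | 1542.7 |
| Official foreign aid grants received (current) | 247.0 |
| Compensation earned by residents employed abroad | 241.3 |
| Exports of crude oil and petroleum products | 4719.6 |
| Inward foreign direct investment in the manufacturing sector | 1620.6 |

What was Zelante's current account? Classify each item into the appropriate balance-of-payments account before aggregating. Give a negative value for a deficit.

Goods: -4563.5 + 4719.6 - 1571.7 = -1415.6
Services: 349.9 + 2078.0 - 337.4 - 462.6 - 1179.7 + 642.6 + 532.4 = 1623.2
Primary income: 585.1 + 241.3 + 620.1 = 1446.5
Secondary income: -330.4 + 247.0 = -83.4
Current account = (-1415.6) + 1623.2 + 1446.5 + (-83.4) = 1570.7
(Excluded from the current account — financial account: borrowing by resident firms from foreign banks 1150.1, new loans extended by domestic banks to foreign borrowers 1451.9, acquisition of a foreign subsidiary by a resident firm (outward FDI) 1542.7, inward foreign direct investment in the manufacturing sector 1620.6; capital account: acquisition of foreign patents and trademarks (non-produced assets) 93.8.)

1570.7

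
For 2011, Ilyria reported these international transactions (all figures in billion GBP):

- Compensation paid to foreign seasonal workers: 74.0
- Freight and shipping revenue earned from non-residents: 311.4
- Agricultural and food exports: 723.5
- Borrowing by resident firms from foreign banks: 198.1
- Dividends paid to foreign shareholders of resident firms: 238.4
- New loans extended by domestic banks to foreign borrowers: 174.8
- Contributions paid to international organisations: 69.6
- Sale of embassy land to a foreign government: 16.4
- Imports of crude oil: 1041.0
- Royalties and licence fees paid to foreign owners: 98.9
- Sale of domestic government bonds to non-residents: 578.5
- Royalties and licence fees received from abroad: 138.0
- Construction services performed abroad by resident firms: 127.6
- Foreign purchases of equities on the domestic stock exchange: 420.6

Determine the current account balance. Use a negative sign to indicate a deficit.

-221.4

Goods: -1041.0 + 723.5 = -317.5
Services: 138.0 + 127.6 - 98.9 + 311.4 = 478.1
Primary income: -238.4 - 74.0 = -312.4
Secondary income: -69.6
Current account = (-317.5) + 478.1 + (-312.4) + (-69.6) = -221.4
(Excluded from the current account — financial account: borrowing by resident firms from foreign banks 198.1, new loans extended by domestic banks to foreign borrowers 174.8, sale of domestic government bonds to non-residents 578.5, foreign purchases of equities on the domestic stock exchange 420.6; capital account: sale of embassy land to a foreign government 16.4.)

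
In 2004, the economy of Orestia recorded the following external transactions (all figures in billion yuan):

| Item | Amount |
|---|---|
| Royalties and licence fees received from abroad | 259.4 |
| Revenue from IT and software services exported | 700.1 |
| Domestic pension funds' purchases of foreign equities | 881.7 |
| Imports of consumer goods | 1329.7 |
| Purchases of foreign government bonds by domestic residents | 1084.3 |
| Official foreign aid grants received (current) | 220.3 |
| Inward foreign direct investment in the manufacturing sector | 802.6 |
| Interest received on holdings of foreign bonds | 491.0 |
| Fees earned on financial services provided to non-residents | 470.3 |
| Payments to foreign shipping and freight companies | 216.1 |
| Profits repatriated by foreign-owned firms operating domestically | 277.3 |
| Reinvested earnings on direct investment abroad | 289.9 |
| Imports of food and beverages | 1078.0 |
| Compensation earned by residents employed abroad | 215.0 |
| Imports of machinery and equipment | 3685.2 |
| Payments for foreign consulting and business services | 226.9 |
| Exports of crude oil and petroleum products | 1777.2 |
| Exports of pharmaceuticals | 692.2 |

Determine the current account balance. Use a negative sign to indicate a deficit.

Goods: -1329.7 + 1777.2 - 1078.0 + 692.2 - 3685.2 = -3623.5
Services: 470.3 - 226.9 - 216.1 + 700.1 + 259.4 = 986.8
Primary income: 491.0 + 289.9 - 277.3 + 215.0 = 718.6
Secondary income: 220.3
Current account = (-3623.5) + 986.8 + 718.6 + 220.3 = -1697.8
(Excluded from the current account — financial account: domestic pension funds' purchases of foreign equities 881.7, purchases of foreign government bonds by domestic residents 1084.3, inward foreign direct investment in the manufacturing sector 802.6.)

-1697.8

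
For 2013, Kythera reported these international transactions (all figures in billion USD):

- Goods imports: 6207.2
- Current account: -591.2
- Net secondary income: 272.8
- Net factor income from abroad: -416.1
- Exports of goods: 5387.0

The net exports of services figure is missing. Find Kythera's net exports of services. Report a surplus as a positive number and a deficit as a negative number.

Current account = goods balance + services balance + net primary income + net secondary income
Sum of the known components = -963.5
Net exports of services = CA - (known components) = -591.2 - (-963.5) = 372.3

372.3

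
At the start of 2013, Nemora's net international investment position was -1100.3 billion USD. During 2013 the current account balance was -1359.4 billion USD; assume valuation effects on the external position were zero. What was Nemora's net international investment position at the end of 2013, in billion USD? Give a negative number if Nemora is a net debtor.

With no valuation effects, change in NIIP = current account = -1359.4
End-of-year NIIP = -1100.3 + (-1359.4) = -2459.7

-2459.7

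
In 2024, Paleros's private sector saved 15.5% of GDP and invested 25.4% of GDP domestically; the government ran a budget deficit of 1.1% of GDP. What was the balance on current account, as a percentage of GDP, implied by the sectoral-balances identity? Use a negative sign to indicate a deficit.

-11.0

By the sectoral-balances identity, CA = (S_private - I) + (T - G).
Private balance = 15.5 - 25.4 = -9.9
Government balance (T - G) = -1.1
CA = -9.9 + (-1.1) = -11.0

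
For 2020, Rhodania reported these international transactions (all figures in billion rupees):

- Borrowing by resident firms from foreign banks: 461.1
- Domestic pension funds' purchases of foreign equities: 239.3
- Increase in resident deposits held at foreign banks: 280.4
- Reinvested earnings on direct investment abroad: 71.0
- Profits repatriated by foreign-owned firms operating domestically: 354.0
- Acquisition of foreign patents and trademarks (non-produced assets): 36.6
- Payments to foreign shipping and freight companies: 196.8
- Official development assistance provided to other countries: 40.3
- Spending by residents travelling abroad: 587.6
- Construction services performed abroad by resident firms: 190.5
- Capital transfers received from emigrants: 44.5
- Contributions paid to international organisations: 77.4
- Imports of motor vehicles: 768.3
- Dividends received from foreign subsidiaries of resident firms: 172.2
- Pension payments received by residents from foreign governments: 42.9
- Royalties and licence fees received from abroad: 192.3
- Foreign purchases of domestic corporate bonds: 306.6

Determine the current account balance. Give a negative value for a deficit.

-1355.5

Goods: -768.3
Services: -587.6 + 190.5 - 196.8 + 192.3 = -401.6
Primary income: -354.0 + 71.0 + 172.2 = -110.8
Secondary income: -40.3 - 77.4 + 42.9 = -74.8
Current account = (-768.3) + (-401.6) + (-110.8) + (-74.8) = -1355.5
(Excluded from the current account — financial account: borrowing by resident firms from foreign banks 461.1, domestic pension funds' purchases of foreign equities 239.3, increase in resident deposits held at foreign banks 280.4, foreign purchases of domestic corporate bonds 306.6; capital account: acquisition of foreign patents and trademarks (non-produced assets) 36.6, capital transfers received from emigrants 44.5.)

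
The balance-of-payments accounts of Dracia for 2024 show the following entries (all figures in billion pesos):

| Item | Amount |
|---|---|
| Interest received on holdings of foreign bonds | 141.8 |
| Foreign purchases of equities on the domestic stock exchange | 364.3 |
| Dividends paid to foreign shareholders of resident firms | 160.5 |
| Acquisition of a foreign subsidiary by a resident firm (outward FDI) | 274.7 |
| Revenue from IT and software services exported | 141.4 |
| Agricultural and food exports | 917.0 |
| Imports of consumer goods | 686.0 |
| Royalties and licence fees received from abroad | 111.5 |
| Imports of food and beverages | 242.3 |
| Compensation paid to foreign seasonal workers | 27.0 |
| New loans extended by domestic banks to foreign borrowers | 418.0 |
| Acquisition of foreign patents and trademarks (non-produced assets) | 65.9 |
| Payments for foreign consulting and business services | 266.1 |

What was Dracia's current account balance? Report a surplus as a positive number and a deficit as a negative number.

Goods: -686.0 - 242.3 + 917.0 = -11.3
Services: 141.4 + 111.5 - 266.1 = -13.2
Primary income: -27.0 - 160.5 + 141.8 = -45.7
Current account = (-11.3) + (-13.2) + (-45.7) = -70.2
(Excluded from the current account — financial account: foreign purchases of equities on the domestic stock exchange 364.3, acquisition of a foreign subsidiary by a resident firm (outward FDI) 274.7, new loans extended by domestic banks to foreign borrowers 418.0; capital account: acquisition of foreign patents and trademarks (non-produced assets) 65.9.)

-70.2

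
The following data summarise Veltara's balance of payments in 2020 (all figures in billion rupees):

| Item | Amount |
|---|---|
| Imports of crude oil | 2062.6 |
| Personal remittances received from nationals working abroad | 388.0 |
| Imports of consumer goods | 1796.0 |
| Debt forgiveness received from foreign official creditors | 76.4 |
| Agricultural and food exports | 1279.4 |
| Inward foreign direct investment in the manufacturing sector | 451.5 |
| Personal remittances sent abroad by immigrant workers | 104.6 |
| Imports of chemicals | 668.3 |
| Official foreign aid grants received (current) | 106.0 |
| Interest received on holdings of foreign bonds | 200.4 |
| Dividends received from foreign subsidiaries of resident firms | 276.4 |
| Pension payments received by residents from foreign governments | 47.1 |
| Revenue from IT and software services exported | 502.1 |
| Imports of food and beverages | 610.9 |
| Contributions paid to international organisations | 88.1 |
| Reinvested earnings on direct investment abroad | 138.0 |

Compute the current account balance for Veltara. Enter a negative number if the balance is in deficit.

Goods: -2062.6 - 1796.0 + 1279.4 - 610.9 - 668.3 = -3858.4
Services: 502.1
Primary income: 138.0 + 200.4 + 276.4 = 614.8
Secondary income: -104.6 + 388.0 - 88.1 + 106.0 + 47.1 = 348.4
Current account = (-3858.4) + 502.1 + 614.8 + 348.4 = -2393.1
(Excluded from the current account — capital account: debt forgiveness received from foreign official creditors 76.4; financial account: inward foreign direct investment in the manufacturing sector 451.5.)

-2393.1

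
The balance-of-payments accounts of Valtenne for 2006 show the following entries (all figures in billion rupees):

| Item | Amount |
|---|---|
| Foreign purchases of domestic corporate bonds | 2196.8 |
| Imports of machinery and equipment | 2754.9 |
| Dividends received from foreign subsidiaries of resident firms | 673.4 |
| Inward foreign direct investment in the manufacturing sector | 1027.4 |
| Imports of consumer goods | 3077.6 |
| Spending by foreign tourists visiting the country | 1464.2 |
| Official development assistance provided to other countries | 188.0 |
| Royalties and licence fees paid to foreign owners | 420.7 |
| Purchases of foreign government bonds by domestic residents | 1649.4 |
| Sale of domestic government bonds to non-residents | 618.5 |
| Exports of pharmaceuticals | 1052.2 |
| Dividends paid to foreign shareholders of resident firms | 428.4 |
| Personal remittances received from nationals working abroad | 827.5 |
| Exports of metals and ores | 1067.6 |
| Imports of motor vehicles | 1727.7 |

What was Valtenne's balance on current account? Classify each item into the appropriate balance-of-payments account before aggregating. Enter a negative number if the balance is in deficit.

-3512.4

Goods: -2754.9 - 3077.6 + 1067.6 + 1052.2 - 1727.7 = -5440.4
Services: 1464.2 - 420.7 = 1043.5
Primary income: -428.4 + 673.4 = 245.0
Secondary income: -188.0 + 827.5 = 639.5
Current account = (-5440.4) + 1043.5 + 245.0 + 639.5 = -3512.4
(Excluded from the current account — financial account: foreign purchases of domestic corporate bonds 2196.8, inward foreign direct investment in the manufacturing sector 1027.4, purchases of foreign government bonds by domestic residents 1649.4, sale of domestic government bonds to non-residents 618.5.)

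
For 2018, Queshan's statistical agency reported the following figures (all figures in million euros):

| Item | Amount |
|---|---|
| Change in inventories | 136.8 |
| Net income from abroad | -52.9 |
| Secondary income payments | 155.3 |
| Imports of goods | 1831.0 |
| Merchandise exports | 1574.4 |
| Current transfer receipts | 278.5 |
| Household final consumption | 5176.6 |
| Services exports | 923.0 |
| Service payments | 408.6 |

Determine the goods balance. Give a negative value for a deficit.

Goods balance = 1574.4 - 1831.0 = -256.6

-256.6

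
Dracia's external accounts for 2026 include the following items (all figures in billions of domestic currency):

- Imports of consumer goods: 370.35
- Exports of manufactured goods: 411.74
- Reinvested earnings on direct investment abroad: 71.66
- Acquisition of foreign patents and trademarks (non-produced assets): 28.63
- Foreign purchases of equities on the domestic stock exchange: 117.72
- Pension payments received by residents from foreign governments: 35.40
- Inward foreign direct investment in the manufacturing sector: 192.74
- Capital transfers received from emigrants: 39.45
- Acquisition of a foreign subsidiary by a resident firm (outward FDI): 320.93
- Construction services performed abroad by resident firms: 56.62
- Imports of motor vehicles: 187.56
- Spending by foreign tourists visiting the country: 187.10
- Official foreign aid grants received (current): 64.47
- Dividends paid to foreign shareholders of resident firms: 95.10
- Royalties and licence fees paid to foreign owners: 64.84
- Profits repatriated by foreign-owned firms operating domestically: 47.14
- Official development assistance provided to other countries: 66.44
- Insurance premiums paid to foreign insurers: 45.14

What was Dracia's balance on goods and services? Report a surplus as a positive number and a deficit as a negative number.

Goods: -370.35 + 411.74 - 187.56 = -146.17
Services: -64.84 + 187.10 - 45.14 + 56.62 = 133.74
Trade balance = -146.17 + 133.74 = -12.43
(Excluded from the trade balance — primary income: reinvested earnings on direct investment abroad 71.66, dividends paid to foreign shareholders of resident firms 95.10, profits repatriated by foreign-owned firms operating domestically 47.14; capital account: acquisition of foreign patents and trademarks (non-produced assets) 28.63, capital transfers received from emigrants 39.45; financial account: foreign purchases of equities on the domestic stock exchange 117.72, inward foreign direct investment in the manufacturing sector 192.74, acquisition of a foreign subsidiary by a resident firm (outward FDI) 320.93; secondary income: pension payments received by residents from foreign governments 35.40, official foreign aid grants received (current) 64.47, official development assistance provided to other countries 66.44.)

-12.43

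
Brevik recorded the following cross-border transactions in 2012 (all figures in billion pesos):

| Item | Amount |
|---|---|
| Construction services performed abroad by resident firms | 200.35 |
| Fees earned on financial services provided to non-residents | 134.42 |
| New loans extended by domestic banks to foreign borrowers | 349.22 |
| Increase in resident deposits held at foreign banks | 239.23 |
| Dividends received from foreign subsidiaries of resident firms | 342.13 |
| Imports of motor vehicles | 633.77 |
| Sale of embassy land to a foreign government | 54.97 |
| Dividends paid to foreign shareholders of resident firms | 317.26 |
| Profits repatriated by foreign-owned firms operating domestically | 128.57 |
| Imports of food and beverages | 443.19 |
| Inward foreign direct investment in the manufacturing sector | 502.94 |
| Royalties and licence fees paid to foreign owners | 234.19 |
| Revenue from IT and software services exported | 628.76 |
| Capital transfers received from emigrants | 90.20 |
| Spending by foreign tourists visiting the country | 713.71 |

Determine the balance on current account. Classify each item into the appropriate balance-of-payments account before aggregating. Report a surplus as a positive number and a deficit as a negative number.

262.39

Goods: -633.77 - 443.19 = -1076.96
Services: 134.42 + 200.35 + 628.76 + 713.71 - 234.19 = 1443.05
Primary income: -128.57 - 317.26 + 342.13 = -103.70
Current account = (-1076.96) + 1443.05 + (-103.70) = 262.39
(Excluded from the current account — financial account: new loans extended by domestic banks to foreign borrowers 349.22, increase in resident deposits held at foreign banks 239.23, inward foreign direct investment in the manufacturing sector 502.94; capital account: sale of embassy land to a foreign government 54.97, capital transfers received from emigrants 90.20.)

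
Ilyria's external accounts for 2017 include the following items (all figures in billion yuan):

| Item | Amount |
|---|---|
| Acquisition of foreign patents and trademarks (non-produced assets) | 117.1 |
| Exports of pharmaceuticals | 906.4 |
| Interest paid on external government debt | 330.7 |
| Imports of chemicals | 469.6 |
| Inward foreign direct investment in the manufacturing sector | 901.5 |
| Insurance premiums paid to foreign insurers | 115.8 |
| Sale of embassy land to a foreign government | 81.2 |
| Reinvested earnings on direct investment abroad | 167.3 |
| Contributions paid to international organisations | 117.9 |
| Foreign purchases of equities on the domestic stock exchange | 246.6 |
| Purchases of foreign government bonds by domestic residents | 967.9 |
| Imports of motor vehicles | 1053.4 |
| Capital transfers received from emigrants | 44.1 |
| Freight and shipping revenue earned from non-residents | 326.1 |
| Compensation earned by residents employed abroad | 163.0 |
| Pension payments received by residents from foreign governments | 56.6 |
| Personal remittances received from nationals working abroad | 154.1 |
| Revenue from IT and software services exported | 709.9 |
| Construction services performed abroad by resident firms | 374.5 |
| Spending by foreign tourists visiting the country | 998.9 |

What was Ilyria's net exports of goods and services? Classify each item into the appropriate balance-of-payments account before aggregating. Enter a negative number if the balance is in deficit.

Goods: -469.6 - 1053.4 + 906.4 = -616.6
Services: 709.9 + 374.5 + 998.9 + 326.1 - 115.8 = 2293.6
Trade balance = -616.6 + 2293.6 = 1677.0
(Excluded from the trade balance — capital account: acquisition of foreign patents and trademarks (non-produced assets) 117.1, sale of embassy land to a foreign government 81.2, capital transfers received from emigrants 44.1; primary income: interest paid on external government debt 330.7, reinvested earnings on direct investment abroad 167.3, compensation earned by residents employed abroad 163.0; financial account: inward foreign direct investment in the manufacturing sector 901.5, foreign purchases of equities on the domestic stock exchange 246.6, purchases of foreign government bonds by domestic residents 967.9; secondary income: contributions paid to international organisations 117.9, pension payments received by residents from foreign governments 56.6, personal remittances received from nationals working abroad 154.1.)

1677.0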